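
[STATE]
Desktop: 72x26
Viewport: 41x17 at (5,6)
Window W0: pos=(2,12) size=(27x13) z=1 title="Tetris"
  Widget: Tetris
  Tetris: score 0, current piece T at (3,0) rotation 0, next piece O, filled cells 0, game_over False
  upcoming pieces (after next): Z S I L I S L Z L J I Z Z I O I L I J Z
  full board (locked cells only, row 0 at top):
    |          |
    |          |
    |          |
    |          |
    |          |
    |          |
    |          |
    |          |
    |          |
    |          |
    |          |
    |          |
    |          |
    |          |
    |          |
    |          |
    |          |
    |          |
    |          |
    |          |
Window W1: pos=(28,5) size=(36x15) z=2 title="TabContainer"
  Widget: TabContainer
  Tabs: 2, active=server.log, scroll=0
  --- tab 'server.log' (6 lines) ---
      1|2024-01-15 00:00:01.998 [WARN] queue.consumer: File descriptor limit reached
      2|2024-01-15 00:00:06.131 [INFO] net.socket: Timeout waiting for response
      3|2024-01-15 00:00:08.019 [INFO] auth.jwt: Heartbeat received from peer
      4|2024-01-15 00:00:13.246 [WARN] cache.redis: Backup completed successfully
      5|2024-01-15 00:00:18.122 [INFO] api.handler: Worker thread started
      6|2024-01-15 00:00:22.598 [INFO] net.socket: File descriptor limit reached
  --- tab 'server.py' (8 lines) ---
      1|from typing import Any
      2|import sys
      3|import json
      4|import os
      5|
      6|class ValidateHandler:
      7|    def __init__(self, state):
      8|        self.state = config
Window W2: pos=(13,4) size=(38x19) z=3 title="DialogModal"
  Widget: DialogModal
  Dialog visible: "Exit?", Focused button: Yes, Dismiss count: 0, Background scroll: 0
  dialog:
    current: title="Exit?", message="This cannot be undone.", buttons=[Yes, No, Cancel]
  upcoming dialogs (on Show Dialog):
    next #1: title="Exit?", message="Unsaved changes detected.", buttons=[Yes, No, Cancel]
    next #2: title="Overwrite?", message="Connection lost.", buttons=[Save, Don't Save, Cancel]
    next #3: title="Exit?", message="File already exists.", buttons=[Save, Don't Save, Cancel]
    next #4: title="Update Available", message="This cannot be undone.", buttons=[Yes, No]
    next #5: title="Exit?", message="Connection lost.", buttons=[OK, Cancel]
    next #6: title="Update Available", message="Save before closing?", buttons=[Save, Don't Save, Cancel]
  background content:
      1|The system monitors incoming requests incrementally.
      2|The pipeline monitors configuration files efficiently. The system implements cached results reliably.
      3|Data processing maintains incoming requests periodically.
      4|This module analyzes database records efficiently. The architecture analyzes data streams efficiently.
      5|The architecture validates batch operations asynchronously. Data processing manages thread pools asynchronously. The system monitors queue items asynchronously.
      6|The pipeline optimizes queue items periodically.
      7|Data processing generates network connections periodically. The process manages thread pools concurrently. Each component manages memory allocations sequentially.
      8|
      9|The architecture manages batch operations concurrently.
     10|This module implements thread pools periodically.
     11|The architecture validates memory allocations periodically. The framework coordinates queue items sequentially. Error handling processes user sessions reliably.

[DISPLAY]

        ┠────────────────────────────────
        ┃The system monitors incoming req
        ┃The pipeline monitors configurat
        ┃Data processing maintains incomi
        ┃This module analyzes database re
        ┃The architecture validates batch
━━━━━━━━┃The p┌────────────────────────┐e
etris   ┃Data │         Exit?          │r
────────┃     │ This cannot be undone. │ 
        ┃The a│  [Yes]  No   Cancel    │o
        ┃This └────────────────────────┘o
        ┃The architecture validates memor
        ┃                                
        ┃                                
        ┃                                
        ┃                                
        ┗━━━━━━━━━━━━━━━━━━━━━━━━━━━━━━━━


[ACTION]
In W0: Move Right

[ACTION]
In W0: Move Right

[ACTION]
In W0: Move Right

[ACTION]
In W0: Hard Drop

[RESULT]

        ┠────────────────────────────────
        ┃The system monitors incoming req
        ┃The pipeline monitors configurat
        ┃Data processing maintains incomi
        ┃This module analyzes database re
        ┃The architecture validates batch
━━━━━━━━┃The p┌────────────────────────┐e
etris   ┃Data │         Exit?          │r
────────┃     │ This cannot be undone. │ 
        ┃The a│  [Yes]  No   Cancel    │o
        ┃This └────────────────────────┘o
        ┃The architecture validates memor
        ┃                                
        ┃                                
        ┃                                
        ┃                                
     ▒  ┗━━━━━━━━━━━━━━━━━━━━━━━━━━━━━━━━


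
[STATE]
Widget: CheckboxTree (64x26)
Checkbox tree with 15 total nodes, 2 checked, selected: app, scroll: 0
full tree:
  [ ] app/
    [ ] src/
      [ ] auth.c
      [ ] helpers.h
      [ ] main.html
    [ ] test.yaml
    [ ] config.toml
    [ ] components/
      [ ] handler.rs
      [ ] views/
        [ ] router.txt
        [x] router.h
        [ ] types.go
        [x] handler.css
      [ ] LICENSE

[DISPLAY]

>[-] app/                                                       
   [ ] src/                                                     
     [ ] auth.c                                                 
     [ ] helpers.h                                              
     [ ] main.html                                              
   [ ] test.yaml                                                
   [ ] config.toml                                              
   [-] components/                                              
     [ ] handler.rs                                             
     [-] views/                                                 
       [ ] router.txt                                           
       [x] router.h                                             
       [ ] types.go                                             
       [x] handler.css                                          
     [ ] LICENSE                                                
                                                                
                                                                
                                                                
                                                                
                                                                
                                                                
                                                                
                                                                
                                                                
                                                                
                                                                


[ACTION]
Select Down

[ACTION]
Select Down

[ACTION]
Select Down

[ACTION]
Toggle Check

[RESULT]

 [-] app/                                                       
   [-] src/                                                     
     [ ] auth.c                                                 
>    [x] helpers.h                                              
     [ ] main.html                                              
   [ ] test.yaml                                                
   [ ] config.toml                                              
   [-] components/                                              
     [ ] handler.rs                                             
     [-] views/                                                 
       [ ] router.txt                                           
       [x] router.h                                             
       [ ] types.go                                             
       [x] handler.css                                          
     [ ] LICENSE                                                
                                                                
                                                                
                                                                
                                                                
                                                                
                                                                
                                                                
                                                                
                                                                
                                                                
                                                                


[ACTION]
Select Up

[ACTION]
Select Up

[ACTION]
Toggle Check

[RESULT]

 [-] app/                                                       
>  [x] src/                                                     
     [x] auth.c                                                 
     [x] helpers.h                                              
     [x] main.html                                              
   [ ] test.yaml                                                
   [ ] config.toml                                              
   [-] components/                                              
     [ ] handler.rs                                             
     [-] views/                                                 
       [ ] router.txt                                           
       [x] router.h                                             
       [ ] types.go                                             
       [x] handler.css                                          
     [ ] LICENSE                                                
                                                                
                                                                
                                                                
                                                                
                                                                
                                                                
                                                                
                                                                
                                                                
                                                                
                                                                


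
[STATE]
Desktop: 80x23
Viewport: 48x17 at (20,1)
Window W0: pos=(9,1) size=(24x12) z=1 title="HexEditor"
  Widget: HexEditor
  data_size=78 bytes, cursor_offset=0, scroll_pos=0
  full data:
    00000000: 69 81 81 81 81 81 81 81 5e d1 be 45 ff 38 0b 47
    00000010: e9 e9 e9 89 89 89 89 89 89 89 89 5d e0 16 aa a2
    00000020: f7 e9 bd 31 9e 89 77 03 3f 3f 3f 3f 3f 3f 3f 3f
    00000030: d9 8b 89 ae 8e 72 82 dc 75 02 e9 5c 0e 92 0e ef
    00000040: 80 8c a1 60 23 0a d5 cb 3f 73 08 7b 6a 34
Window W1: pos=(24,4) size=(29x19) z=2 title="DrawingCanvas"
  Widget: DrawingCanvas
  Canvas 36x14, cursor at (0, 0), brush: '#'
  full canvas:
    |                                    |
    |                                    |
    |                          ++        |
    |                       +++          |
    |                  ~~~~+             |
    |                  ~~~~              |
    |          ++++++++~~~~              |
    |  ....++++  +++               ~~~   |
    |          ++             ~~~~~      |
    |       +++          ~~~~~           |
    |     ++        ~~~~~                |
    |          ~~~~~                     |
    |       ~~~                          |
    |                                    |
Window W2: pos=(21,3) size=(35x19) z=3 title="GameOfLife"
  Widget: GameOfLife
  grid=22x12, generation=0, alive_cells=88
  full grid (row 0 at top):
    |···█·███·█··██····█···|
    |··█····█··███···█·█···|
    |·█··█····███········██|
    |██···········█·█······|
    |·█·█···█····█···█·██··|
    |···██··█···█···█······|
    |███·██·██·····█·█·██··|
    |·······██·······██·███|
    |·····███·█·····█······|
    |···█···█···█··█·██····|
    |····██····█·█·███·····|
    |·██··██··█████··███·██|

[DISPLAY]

━━━━━━━━━━━━┓                                   
            ┃                                   
─┏━━━━━━━━━━━━━━━━━━━━━━━━━━━━━━━━━┓            
6┃ GameOfLife                      ┃            
e┠─────────────────────────────────┨            
f┃Gen: 0                           ┃            
d┃···█·███·█··██····█···           ┃            
8┃··█····█··███···█·█···           ┃            
 ┃·█··█····███········██           ┃            
 ┃██···········█·█······           ┃            
 ┃·█·█···█····█···█·██··           ┃            
━┃···██··█···█···█······           ┃            
 ┃███·██·██·····█·█·██··           ┃            
 ┃·······██·······██·███           ┃            
 ┃·····███·█·····█······           ┃            
 ┃···█···█···█··█·██····           ┃            
 ┃····██····█·█·███·····           ┃            


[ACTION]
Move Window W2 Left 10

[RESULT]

━━━━━━━━━━━━┓                                   
            ┃                                   
━━━━━━━━━━━━━━━━━━━━━━━━━┓                      
ife                      ┃━━━━━━┓               
─────────────────────────┨      ┃               
                         ┃──────┨               
·█··██····█···           ┃      ┃               
··███···█·█···           ┃      ┃               
·███········██           ┃     +┃               
·····█·█······           ┃  +++ ┃               
····█···█·██··           ┃~+    ┃               
···█···█······           ┃~     ┃               
█·····█·█·██··           ┃~     ┃               
█·······██·███           ┃      ┃               
·█·····█······           ┃    ~~┃               
···█··█·██····           ┃~~~~  ┃               
··█·█·███·····           ┃      ┃               


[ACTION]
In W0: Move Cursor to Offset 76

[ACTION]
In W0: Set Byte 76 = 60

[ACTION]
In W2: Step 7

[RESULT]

━━━━━━━━━━━━┓                                   
            ┃                                   
━━━━━━━━━━━━━━━━━━━━━━━━━┓                      
ife                      ┃━━━━━━┓               
─────────────────────────┨      ┃               
                         ┃──────┨               
··█·······█···           ┃      ┃               
···█·····█·█··           ┃      ┃               
··█·····██··█·           ┃     +┃               
··█·········██           ┃  +++ ┃               
············█·           ┃~+    ┃               
·····██······█           ┃~     ┃               
·█·········█·█           ┃~     ┃               
·█·······█···█           ┃      ┃               
··█·····██·█·█           ┃    ~~┃               
·█·········███           ┃~~~~  ┃               
·█······██·██·           ┃      ┃               


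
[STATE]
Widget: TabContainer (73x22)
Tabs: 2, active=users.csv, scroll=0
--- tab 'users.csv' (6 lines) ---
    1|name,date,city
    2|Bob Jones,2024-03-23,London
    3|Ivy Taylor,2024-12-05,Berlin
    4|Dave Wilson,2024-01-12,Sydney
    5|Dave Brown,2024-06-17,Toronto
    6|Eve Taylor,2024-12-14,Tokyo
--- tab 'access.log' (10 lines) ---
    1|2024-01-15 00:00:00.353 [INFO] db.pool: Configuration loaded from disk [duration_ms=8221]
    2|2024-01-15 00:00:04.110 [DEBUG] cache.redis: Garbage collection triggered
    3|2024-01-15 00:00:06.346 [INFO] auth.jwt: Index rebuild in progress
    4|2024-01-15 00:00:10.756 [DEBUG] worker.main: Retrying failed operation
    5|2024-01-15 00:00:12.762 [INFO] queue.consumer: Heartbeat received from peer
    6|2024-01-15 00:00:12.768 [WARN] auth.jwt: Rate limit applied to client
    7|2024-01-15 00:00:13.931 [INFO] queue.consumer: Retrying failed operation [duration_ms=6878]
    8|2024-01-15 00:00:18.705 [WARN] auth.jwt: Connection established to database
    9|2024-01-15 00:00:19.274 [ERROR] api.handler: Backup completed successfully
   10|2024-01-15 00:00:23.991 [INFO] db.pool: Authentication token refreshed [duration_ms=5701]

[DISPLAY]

[users.csv]│ access.log                                                  
─────────────────────────────────────────────────────────────────────────
name,date,city                                                           
Bob Jones,2024-03-23,London                                              
Ivy Taylor,2024-12-05,Berlin                                             
Dave Wilson,2024-01-12,Sydney                                            
Dave Brown,2024-06-17,Toronto                                            
Eve Taylor,2024-12-14,Tokyo                                              
                                                                         
                                                                         
                                                                         
                                                                         
                                                                         
                                                                         
                                                                         
                                                                         
                                                                         
                                                                         
                                                                         
                                                                         
                                                                         
                                                                         


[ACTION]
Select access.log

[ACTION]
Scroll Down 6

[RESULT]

 users.csv │[access.log]                                                 
─────────────────────────────────────────────────────────────────────────
2024-01-15 00:00:13.931 [INFO] queue.consumer: Retrying failed operation 
2024-01-15 00:00:18.705 [WARN] auth.jwt: Connection established to databa
2024-01-15 00:00:19.274 [ERROR] api.handler: Backup completed successfull
2024-01-15 00:00:23.991 [INFO] db.pool: Authentication token refreshed [d
                                                                         
                                                                         
                                                                         
                                                                         
                                                                         
                                                                         
                                                                         
                                                                         
                                                                         
                                                                         
                                                                         
                                                                         
                                                                         
                                                                         
                                                                         
                                                                         


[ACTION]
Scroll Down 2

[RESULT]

 users.csv │[access.log]                                                 
─────────────────────────────────────────────────────────────────────────
2024-01-15 00:00:19.274 [ERROR] api.handler: Backup completed successfull
2024-01-15 00:00:23.991 [INFO] db.pool: Authentication token refreshed [d
                                                                         
                                                                         
                                                                         
                                                                         
                                                                         
                                                                         
                                                                         
                                                                         
                                                                         
                                                                         
                                                                         
                                                                         
                                                                         
                                                                         
                                                                         
                                                                         
                                                                         
                                                                         


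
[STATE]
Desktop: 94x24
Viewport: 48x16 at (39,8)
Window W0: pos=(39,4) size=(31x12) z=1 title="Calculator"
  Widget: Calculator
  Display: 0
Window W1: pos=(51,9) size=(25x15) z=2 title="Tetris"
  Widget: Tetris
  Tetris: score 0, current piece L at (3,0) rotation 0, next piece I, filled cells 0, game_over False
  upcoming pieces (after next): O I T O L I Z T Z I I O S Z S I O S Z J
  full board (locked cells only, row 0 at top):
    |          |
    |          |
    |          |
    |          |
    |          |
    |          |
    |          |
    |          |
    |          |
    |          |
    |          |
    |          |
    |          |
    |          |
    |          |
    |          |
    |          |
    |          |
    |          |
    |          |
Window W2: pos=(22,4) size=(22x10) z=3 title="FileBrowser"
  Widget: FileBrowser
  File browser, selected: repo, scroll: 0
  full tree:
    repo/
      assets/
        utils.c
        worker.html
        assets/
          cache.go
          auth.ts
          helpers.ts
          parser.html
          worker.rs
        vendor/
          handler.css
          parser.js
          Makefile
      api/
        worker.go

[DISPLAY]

    ┃┬───┬───┬───┐            ┃                 
    ┃│ 8 │ 9┏━━━━━━━━━━━━━━━━━━━━━━━┓           
    ┃┼───┼──┃ Tetris                ┃           
    ┃│ 5 │ 6┠───────────────────────┨           
    ┃┼───┼──┃          │Next:       ┃           
━━━━┛│ 2 │ 3┃          │████        ┃           
┃└───┴───┴──┃          │            ┃           
┗━━━━━━━━━━━┃          │            ┃           
            ┃          │            ┃           
            ┃          │            ┃           
            ┃          │Score:      ┃           
            ┃          │0           ┃           
            ┃          │            ┃           
            ┃          │            ┃           
            ┃          │            ┃           
            ┗━━━━━━━━━━━━━━━━━━━━━━━┛           


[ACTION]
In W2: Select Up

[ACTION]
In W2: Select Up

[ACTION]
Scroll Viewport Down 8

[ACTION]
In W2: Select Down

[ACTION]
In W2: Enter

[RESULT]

    ┃┬───┬───┬───┐            ┃                 
    ┃│ 8 │ 9┏━━━━━━━━━━━━━━━━━━━━━━━┓           
l   ┃┼───┼──┃ Tetris                ┃           
/   ┃│ 5 │ 6┠───────────────────────┨           
/   ┃┼───┼──┃          │Next:       ┃           
━━━━┛│ 2 │ 3┃          │████        ┃           
┃└───┴───┴──┃          │            ┃           
┗━━━━━━━━━━━┃          │            ┃           
            ┃          │            ┃           
            ┃          │            ┃           
            ┃          │Score:      ┃           
            ┃          │0           ┃           
            ┃          │            ┃           
            ┃          │            ┃           
            ┃          │            ┃           
            ┗━━━━━━━━━━━━━━━━━━━━━━━┛           


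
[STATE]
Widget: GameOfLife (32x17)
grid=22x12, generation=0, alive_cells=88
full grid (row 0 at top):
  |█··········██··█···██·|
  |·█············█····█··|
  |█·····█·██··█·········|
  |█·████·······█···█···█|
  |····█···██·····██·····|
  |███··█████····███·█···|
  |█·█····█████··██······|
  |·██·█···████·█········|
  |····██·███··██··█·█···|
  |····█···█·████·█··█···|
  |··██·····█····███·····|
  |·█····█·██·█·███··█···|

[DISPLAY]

Gen: 0                          
█··········██··█···██·          
·█············█····█··          
█·····█·██··█·········          
█·████·······█···█···█          
····█···██·····██·····          
███··█████····███·█···          
█·█····█████··██······          
·██·█···████·█········          
····██·███··██··█·█···          
····█···█·████·█··█···          
··██·····█····███·····          
·█····█·██·█·███··█···          
                                
                                
                                
                                


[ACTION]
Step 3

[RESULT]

Gen: 3                          
·███········██·····██·          
██████······██·····██·          
···█··█·····██········          
██···██···············          
█···█·················          
██···█······█·········          
██··██······█·█·······          
············█·█·······          
······███······███····          
···███··█·······██····          
··█·███··█·····█··█···          
··█·█··██·······██····          
                                
                                
                                
                                


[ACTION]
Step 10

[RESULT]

Gen: 13                         
····███·····██·····██·          
····███····█··█····██·          
···█···█····██········          
··█··██···············          
···████···············          
····█·······██········          
···········█··█·······          
··██········█·██·███··          
██·█·····██···███·█·█·          
██·······█··███·█···█·          
██·█·····███··█·····█·          
··██···········███·█··          
                                
                                
                                
                                


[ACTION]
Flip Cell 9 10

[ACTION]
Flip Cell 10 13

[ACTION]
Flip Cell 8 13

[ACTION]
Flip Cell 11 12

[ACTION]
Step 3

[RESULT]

Gen: 16                         
············██·····██·          
··█████·█··█··█····██·          
········█···██········          
·█···██·█·············          
·█···█·······█········          
··█·█········██···█···          
···········██·█··██···          
···██····█·█····██·██·          
···██···█·██····█···██          
········█···██·██·····          
·█·█··············████          
·█·█·····█·····██████·          
                                
                                
                                
                                


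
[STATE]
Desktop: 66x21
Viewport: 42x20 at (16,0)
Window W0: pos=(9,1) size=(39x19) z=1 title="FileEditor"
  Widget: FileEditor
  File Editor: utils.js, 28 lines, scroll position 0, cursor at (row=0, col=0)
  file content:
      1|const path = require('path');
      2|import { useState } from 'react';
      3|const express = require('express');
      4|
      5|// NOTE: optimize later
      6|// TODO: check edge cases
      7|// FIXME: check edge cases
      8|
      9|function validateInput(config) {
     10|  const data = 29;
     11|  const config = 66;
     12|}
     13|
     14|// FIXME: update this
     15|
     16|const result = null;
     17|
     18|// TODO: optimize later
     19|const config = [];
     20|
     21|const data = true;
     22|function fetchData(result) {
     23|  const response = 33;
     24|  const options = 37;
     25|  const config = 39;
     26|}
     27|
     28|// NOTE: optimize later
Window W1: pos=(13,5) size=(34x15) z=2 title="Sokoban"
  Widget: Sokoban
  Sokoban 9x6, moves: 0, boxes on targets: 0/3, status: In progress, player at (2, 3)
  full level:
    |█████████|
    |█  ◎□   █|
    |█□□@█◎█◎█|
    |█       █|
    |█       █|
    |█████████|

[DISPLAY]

                                          
━━━━━━━━━━━━━━━━━━━━━━━━━━━━━━━┓          
ditor                          ┃          
───────────────────────────────┨          
path = require('path');       ▲┃          
━━━━━━━━━━━━━━━━━━━━━━━━━━━━━━┓┃          
okoban                        ┃┃          
──────────────────────────────┨┃          
███████                       ┃┃          
 ◎□   █                       ┃┃          
□@█◎█◎█                       ┃┃          
      █                       ┃┃          
      █                       ┃┃          
███████                       ┃┃          
ves: 0  0/3                   ┃┃          
                              ┃┃          
                              ┃┃          
                              ┃┃          
                              ┃┃          
━━━━━━━━━━━━━━━━━━━━━━━━━━━━━━┛┛          


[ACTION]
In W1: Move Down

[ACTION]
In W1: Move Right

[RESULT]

                                          
━━━━━━━━━━━━━━━━━━━━━━━━━━━━━━━┓          
ditor                          ┃          
───────────────────────────────┨          
path = require('path');       ▲┃          
━━━━━━━━━━━━━━━━━━━━━━━━━━━━━━┓┃          
okoban                        ┃┃          
──────────────────────────────┨┃          
███████                       ┃┃          
 ◎□   █                       ┃┃          
□ █◎█◎█                       ┃┃          
  @   █                       ┃┃          
      █                       ┃┃          
███████                       ┃┃          
ves: 2  0/3                   ┃┃          
                              ┃┃          
                              ┃┃          
                              ┃┃          
                              ┃┃          
━━━━━━━━━━━━━━━━━━━━━━━━━━━━━━┛┛          


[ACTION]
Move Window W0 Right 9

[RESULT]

                                          
  ┏━━━━━━━━━━━━━━━━━━━━━━━━━━━━━━━━━━━━━┓ 
  ┃ FileEditor                          ┃ 
  ┠─────────────────────────────────────┨ 
  ┃█onst path = require('path');       ▲┃ 
━━━━━━━━━━━━━━━━━━━━━━━━━━━━━━┓act';   █┃ 
okoban                        ┃ress'); ░┃ 
──────────────────────────────┨        ░┃ 
███████                       ┃        ░┃ 
 ◎□   █                       ┃        ░┃ 
□ █◎█◎█                       ┃        ░┃ 
  @   █                       ┃        ░┃ 
      █                       ┃g) {    ░┃ 
███████                       ┃        ░┃ 
ves: 2  0/3                   ┃        ░┃ 
                              ┃        ░┃ 
                              ┃        ░┃ 
                              ┃        ░┃ 
                              ┃        ▼┃ 
━━━━━━━━━━━━━━━━━━━━━━━━━━━━━━┛━━━━━━━━━┛ 


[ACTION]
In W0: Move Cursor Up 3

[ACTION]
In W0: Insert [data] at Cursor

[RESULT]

                                          
  ┏━━━━━━━━━━━━━━━━━━━━━━━━━━━━━━━━━━━━━┓ 
  ┃ FileEditor                          ┃ 
  ┠─────────────────────────────────────┨ 
  ┃data█onst path = require('path');   ▲┃ 
━━━━━━━━━━━━━━━━━━━━━━━━━━━━━━┓act';   █┃ 
okoban                        ┃ress'); ░┃ 
──────────────────────────────┨        ░┃ 
███████                       ┃        ░┃ 
 ◎□   █                       ┃        ░┃ 
□ █◎█◎█                       ┃        ░┃ 
  @   █                       ┃        ░┃ 
      █                       ┃g) {    ░┃ 
███████                       ┃        ░┃ 
ves: 2  0/3                   ┃        ░┃ 
                              ┃        ░┃ 
                              ┃        ░┃ 
                              ┃        ░┃ 
                              ┃        ▼┃ 
━━━━━━━━━━━━━━━━━━━━━━━━━━━━━━┛━━━━━━━━━┛ 


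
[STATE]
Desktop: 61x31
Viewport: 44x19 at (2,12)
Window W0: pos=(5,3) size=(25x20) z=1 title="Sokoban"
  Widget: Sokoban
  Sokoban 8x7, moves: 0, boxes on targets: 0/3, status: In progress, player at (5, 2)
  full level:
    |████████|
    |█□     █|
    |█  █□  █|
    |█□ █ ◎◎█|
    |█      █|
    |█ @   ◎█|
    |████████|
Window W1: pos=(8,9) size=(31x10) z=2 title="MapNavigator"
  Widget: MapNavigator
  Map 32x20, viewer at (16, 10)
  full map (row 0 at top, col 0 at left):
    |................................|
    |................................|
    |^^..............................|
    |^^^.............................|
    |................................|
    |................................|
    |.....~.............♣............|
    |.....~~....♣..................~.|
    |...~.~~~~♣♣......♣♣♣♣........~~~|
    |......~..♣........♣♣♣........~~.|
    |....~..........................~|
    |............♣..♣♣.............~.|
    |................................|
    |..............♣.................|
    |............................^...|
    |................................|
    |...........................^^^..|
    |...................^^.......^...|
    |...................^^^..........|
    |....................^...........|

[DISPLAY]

   ┃██┃...~~....♣..................~┃       
   ┃Mo┃.~.~~~~♣♣......♣♣♣♣........~~┃       
   ┃  ┃....~..♣........♣♣♣........~~┃       
   ┃  ┃..~...........@..............┃       
   ┃  ┃..........♣..♣♣.............~┃       
   ┃  ┃.............................┃       
   ┃  ┗━━━━━━━━━━━━━━━━━━━━━━━━━━━━━┛       
   ┃                       ┃                
   ┃                       ┃                
   ┃                       ┃                
   ┗━━━━━━━━━━━━━━━━━━━━━━━┛                
                                            
                                            
                                            
                                            
                                            
                                            
                                            
                                            


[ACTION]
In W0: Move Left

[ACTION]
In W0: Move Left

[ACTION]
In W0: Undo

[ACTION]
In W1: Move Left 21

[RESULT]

   ┃██┃              .....~~....♣...┃       
   ┃Mo┃              ...~.~~~~♣♣....┃       
   ┃  ┃              ......~..♣.....┃       
   ┃  ┃              @...~..........┃       
   ┃  ┃              ............♣..┃       
   ┃  ┃              ...............┃       
   ┃  ┗━━━━━━━━━━━━━━━━━━━━━━━━━━━━━┛       
   ┃                       ┃                
   ┃                       ┃                
   ┃                       ┃                
   ┗━━━━━━━━━━━━━━━━━━━━━━━┛                
                                            
                                            
                                            
                                            
                                            
                                            
                                            
                                            
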